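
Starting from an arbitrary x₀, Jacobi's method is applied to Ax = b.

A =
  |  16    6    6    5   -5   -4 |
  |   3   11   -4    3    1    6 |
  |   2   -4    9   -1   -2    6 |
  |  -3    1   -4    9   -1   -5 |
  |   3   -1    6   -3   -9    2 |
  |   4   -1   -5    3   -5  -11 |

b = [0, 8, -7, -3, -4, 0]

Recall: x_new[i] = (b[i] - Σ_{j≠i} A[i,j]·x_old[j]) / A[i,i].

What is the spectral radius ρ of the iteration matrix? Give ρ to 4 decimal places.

Write A = D+L+U with D = diag(16, 11, 9, 9, -9, -11).
T_J = -D⁻¹(L+U): T[5,2] = -(-5)/(-11) = -0.4545; T[5,5] = 0.
  T[0,:] = [+0.0000 -0.3750 -0.3750 -0.3125 +0.3125 +0.2500]
  T[1,:] = [-0.2727 +0.0000 +0.3636 -0.2727 -0.0909 -0.5455]
  T[2,:] = [-0.2222 +0.4444 +0.0000 +0.1111 +0.2222 -0.6667]
  T[3,:] = [+0.3333 -0.1111 +0.4444 +0.0000 +0.1111 +0.5556]
  T[4,:] = [+0.3333 -0.1111 +0.6667 -0.3333 +0.0000 +0.2222]
  T[5,:] = [+0.3636 -0.0909 -0.4545 +0.2727 -0.4545 +0.0000]
moduli |λ_i(T)| = 1.1435, 0.6136, 0.6136, 0.3177, 0.2952, 0.2952.
spectral radius ρ = 1.1435; 1.1435 > 1 ⇒ diverges.

1.1435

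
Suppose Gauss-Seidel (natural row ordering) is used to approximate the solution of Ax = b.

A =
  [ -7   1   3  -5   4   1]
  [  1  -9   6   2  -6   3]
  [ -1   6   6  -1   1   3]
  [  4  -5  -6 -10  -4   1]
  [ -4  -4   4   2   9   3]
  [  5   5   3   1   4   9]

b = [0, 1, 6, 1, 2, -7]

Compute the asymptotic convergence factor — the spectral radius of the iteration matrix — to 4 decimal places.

Split A = D + L + U, D = diag(-7, -9, 6, -10, 9, 9).
GS T = -(D+L)⁻¹U: row 0 first, T[0,2] = -(3)/(-7) = +0.4286; later rows by forward substitution.
  T[0,:] = [+0.0000  +0.1429  +0.4286  -0.7143  +0.5714  +0.1429]
  T[1,:] = [+0.0000  +0.0159  +0.7143  +0.1429  -0.6032  +0.3492]
  T[2,:] = [+0.0000  +0.0079  -0.6429  -0.0952  +0.5317  -0.8254]
  T[3,:] = [+0.0000  +0.0444  +0.2000  -0.3000  -0.1889  +0.4778]
  T[4,:] = [+0.0000  +0.0571  +0.7492  -0.1450  -0.2085  +0.1460]
  T[5,:] = [+0.0000  -0.1212  -0.7758  +0.4470  -0.0460  -0.1162]
|eigenvalues of T|: 1.4846, 0.7302, 0.4395, 0.0864, 0.0286, 0.0000.
ρ(T) = max|λ| = 1.4846; 1.4846 > 1 ⇒ diverges.

1.4846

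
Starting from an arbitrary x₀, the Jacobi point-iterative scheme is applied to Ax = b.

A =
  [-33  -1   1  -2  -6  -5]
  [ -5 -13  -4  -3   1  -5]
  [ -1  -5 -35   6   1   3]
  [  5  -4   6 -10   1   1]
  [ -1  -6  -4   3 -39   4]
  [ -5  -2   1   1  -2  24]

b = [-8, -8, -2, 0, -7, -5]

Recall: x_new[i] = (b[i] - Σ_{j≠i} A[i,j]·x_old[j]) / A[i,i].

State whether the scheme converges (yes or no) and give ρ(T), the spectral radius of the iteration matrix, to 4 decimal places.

yes, ρ = 0.4799

Let D = diag(-33, -13, -35, -10, -39, 24); L, U the strict triangles.
T_J = -D⁻¹(L+U): T[3,0] = -(5)/(-10) = +0.5000; T[3,3] = 0.
  T[0,:] = [+0.0000, -0.0303, +0.0303, -0.0606, -0.1818, -0.1515]
  T[1,:] = [-0.3846, +0.0000, -0.3077, -0.2308, +0.0769, -0.3846]
  T[2,:] = [-0.0286, -0.1429, +0.0000, +0.1714, +0.0286, +0.0857]
  T[3,:] = [+0.5000, -0.4000, +0.6000, +0.0000, +0.1000, +0.1000]
  T[4,:] = [-0.0256, -0.1538, -0.1026, +0.0769, +0.0000, +0.1026]
  T[5,:] = [+0.2083, +0.0833, -0.0417, -0.0417, +0.0833, +0.0000]
|eigenvalues of T|: 0.4799, 0.2849, 0.2337, 0.2337, 0.2311, 0.2311.
ρ = 0.4799; 0.4799 < 1: convergent.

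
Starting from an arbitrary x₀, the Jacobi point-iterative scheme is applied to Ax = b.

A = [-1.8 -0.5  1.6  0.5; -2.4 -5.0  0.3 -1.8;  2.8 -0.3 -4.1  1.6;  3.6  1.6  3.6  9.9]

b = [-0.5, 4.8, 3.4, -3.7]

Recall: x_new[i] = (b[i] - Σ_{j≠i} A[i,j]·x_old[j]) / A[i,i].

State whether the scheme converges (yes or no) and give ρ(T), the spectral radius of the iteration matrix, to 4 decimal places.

yes, ρ = 0.8666

Write A = D+L+U with D = diag(-1.8, -5, -4.1, 9.9).
Jacobi: T = -D⁻¹(L+U), T[0,3] = -(0.5)/(-1.8) = +0.2778; T[0,0] = 0.
  T[0,:] = [+0.0000, -0.2778, +0.8889, +0.2778]
  T[1,:] = [-0.4800, +0.0000, +0.0600, -0.3600]
  T[2,:] = [+0.6829, -0.0732, +0.0000, +0.3902]
  T[3,:] = [-0.3636, -0.1616, -0.3636, +0.0000]
|λ(T)| sorted: 0.8666, 0.5462, 0.5462, 0.1017.
spectral radius ρ = 0.8666; 0.8666 < 1: convergent.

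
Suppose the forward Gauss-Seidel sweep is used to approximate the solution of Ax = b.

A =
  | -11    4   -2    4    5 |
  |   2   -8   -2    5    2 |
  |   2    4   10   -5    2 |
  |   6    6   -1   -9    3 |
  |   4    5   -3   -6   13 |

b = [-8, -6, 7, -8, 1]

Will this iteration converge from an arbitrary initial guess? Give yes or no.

yes

Let D = diag(-11, -8, 10, -9, 13); L, U the strict triangles.
T_GS = -(D+L)⁻¹U: row 0 first, T[0,2] = -(-2)/(-11) = -0.1818; later rows by forward substitution.
  T[0,:] = [+0.0000, +0.3636, -0.1818, +0.3636, +0.4545]
  T[1,:] = [+0.0000, +0.0909, -0.2955, +0.7159, +0.3636]
  T[2,:] = [+0.0000, -0.1091, +0.1545, +0.1409, -0.4364]
  T[3,:] = [+0.0000, +0.3152, -0.3354, +0.7040, +0.9273]
  T[4,:] = [+0.0000, -0.0266, +0.0505, -0.0298, +0.0476]
moduli |λ_i(T)| = 0.8828, 0.1746, 0.1739, 0.1739, 0.0000.
spectral radius ρ = 0.8828; 0.8828 < 1, so it converges for any x₀.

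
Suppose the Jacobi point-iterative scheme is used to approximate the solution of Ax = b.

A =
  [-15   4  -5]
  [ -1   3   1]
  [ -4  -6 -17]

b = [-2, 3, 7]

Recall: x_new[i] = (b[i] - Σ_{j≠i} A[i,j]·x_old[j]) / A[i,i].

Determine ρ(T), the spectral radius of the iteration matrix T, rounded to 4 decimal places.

A = D + L + U where D = diag(-15, 3, -17).
Jacobi T = -D⁻¹(L+U): T[0,2] = -(-5)/(-15) = -0.3333; T[0,0] = 0.
  T[0,:] = [+0.0000  +0.2667  -0.3333]
  T[1,:] = [+0.3333  +0.0000  -0.3333]
  T[2,:] = [-0.2353  -0.3529  +0.0000]
|eigenvalues of T|: 0.6182, 0.3119, 0.3119.
spectral radius ρ = 0.6182; 0.6182 < 1 ⇒ converges.

0.6182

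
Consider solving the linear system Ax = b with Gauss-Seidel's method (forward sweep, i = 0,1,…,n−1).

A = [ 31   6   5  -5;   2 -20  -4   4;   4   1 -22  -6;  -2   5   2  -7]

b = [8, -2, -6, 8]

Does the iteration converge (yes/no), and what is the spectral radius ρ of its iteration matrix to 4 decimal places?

yes, ρ = 0.2308

Diagonal D = diag(31, -20, -22, -7); L, U strict lower/upper.
GS T = -(D+L)⁻¹U: row 0 first, T[0,1] = -(6)/(31) = -0.1935; later rows by forward substitution.
  T[0,:] = [+0.0000, -0.1935, -0.1613, +0.1613]
  T[1,:] = [+0.0000, -0.0194, -0.2161, +0.2161]
  T[2,:] = [+0.0000, -0.0361, -0.0391, -0.2336]
  T[3,:] = [+0.0000, +0.0312, -0.1195, +0.0416]
|λ(T)| sorted: 0.2308, 0.1716, 0.0762, 0.0000.
spectral radius ρ = 0.2308; 0.2308 < 1: convergent.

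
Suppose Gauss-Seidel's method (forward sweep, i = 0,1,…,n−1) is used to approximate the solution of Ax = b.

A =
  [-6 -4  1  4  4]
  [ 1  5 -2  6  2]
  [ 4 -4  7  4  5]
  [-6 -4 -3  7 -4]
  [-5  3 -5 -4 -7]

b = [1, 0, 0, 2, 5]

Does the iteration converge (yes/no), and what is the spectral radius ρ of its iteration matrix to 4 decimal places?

no, ρ = 1.1254

Let D = diag(-6, 5, 7, 7, -7); L, U the strict triangles.
T_GS = -(D+L)⁻¹U: row 0 first, T[0,3] = -(4)/(-6) = +0.6667; later rows by forward substitution.
  T[0,:] = [+0.0000 -0.6667 +0.1667 +0.6667 +0.6667]
  T[1,:] = [+0.0000 +0.1333 +0.3667 -1.3333 -0.5333]
  T[2,:] = [+0.0000 +0.4571 +0.1143 -1.7143 -1.4000]
  T[3,:] = [+0.0000 -0.2993 +0.4014 -0.9252 +0.2381]
  T[4,:] = [+0.0000 +0.3778 -0.2729 +0.7055 +0.1592]
|roots of det(T-λI)|: 1.1254, 0.5364, 0.5364, 0.1920, 0.0000.
spectral radius ρ = 1.1254; 1.1254 > 1 ⇒ diverges.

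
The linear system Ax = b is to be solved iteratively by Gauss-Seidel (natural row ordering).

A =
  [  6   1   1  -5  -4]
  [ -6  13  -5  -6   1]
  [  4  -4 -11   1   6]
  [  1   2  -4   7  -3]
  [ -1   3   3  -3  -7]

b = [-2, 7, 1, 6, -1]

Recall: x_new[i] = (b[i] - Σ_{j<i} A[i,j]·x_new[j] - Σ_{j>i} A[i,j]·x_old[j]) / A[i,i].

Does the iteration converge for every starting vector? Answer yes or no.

yes

Split A = D + L + U, D = diag(6, 13, -11, 7, -7).
Gauss-Seidel: T = -(D+L)⁻¹U, row 0 first, T[0,2] = -(1)/(6) = -0.1667; later rows by forward substitution.
  T[0,:] = [+0.0000  -0.1667  -0.1667  +0.8333  +0.6667]
  T[1,:] = [+0.0000  -0.0769  +0.3077  +0.8462  +0.2308]
  T[2,:] = [+0.0000  -0.0326  -0.1725  +0.0862  +0.7040]
  T[3,:] = [+0.0000  +0.0271  -0.1627  -0.3115  +0.6697]
  T[4,:] = [+0.0000  -0.0348  +0.1515  +0.4141  +0.0184]
|λ(T)| sorted: 0.8320, 0.4190, 0.1212, 0.0084, 0.0000.
ρ = 0.8320; 0.8320 < 1 ⇒ converges.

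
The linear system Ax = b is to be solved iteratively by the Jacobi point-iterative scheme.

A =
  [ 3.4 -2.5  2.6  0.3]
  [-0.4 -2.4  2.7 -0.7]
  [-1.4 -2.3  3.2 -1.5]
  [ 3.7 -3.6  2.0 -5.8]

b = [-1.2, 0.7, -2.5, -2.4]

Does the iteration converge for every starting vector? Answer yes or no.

Write A = D+L+U with D = diag(3.4, -2.4, 3.2, -5.8).
Jacobi T = -D⁻¹(L+U): T[1,0] = -(-0.4)/(-2.4) = -0.1667; T[1,1] = 0.
  T[0,:] = [+0.0000 +0.7353 -0.7647 -0.0882]
  T[1,:] = [-0.1667 +0.0000 +1.1250 -0.2917]
  T[2,:] = [+0.4375 +0.7188 +0.0000 +0.4688]
  T[3,:] = [+0.6379 -0.6207 +0.3448 +0.0000]
|eigenvalues of T|: 1.1295, 0.8984, 0.6560, 0.6560.
ρ = 1.1295; 1.1295 > 1 ⇒ diverges.

no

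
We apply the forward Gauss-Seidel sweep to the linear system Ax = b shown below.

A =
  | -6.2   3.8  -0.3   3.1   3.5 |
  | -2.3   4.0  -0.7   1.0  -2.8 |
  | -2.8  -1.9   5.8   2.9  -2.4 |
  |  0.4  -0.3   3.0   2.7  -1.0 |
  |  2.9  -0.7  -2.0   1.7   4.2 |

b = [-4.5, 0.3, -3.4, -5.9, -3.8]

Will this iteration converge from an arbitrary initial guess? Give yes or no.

Split A = D + L + U, D = diag(-6.2, 4, 5.8, 2.7, 4.2).
GS T = -(D+L)⁻¹U: row 0 first, T[0,3] = -(3.1)/(-6.2) = +0.5000; later rows by forward substitution.
  T[0,:] = [+0.0000  +0.6129  -0.0484  +0.5000  +0.5645]
  T[1,:] = [+0.0000  +0.3524  +0.1472  +0.0375  +1.0246]
  T[2,:] = [+0.0000  +0.4113  +0.0249  -0.2463  +1.0220]
  T[3,:] = [+0.0000  -0.5087  -0.0041  +0.2038  -0.7349]
  T[4,:] = [+0.0000  +0.0373  +0.0714  -0.5388  +0.5651]
|λ(T)| sorted: 1.3438, 0.3468, 0.3468, 0.0848, 0.0000.
spectral radius ρ = 1.3438; 1.3438 > 1 ⇒ diverges.

no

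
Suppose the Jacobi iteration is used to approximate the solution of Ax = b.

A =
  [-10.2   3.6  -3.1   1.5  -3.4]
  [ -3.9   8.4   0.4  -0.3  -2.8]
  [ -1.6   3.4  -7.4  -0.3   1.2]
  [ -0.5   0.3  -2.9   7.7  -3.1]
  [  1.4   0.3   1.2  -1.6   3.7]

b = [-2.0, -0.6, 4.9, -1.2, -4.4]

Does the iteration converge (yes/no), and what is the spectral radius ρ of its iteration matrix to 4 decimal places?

yes, ρ = 0.8624

Let D = diag(-10.2, 8.4, -7.4, 7.7, 3.7); L, U the strict triangles.
Jacobi T = -D⁻¹(L+U): T[2,0] = -(-1.6)/(-7.4) = -0.2162; T[2,2] = 0.
  T[0,:] = [+0.0000  +0.3529  -0.3039  +0.1471  -0.3333]
  T[1,:] = [+0.4643  +0.0000  -0.0476  +0.0357  +0.3333]
  T[2,:] = [-0.2162  +0.4595  +0.0000  -0.0405  +0.1622]
  T[3,:] = [+0.0649  -0.0390  +0.3766  +0.0000  +0.4026]
  T[4,:] = [-0.3784  -0.0811  -0.3243  +0.4324  +0.0000]
|eigenvalues of T|: 0.8624, 0.5094, 0.3679, 0.3679, 0.3308.
spectral radius ρ = 0.8624; 0.8624 < 1: convergent.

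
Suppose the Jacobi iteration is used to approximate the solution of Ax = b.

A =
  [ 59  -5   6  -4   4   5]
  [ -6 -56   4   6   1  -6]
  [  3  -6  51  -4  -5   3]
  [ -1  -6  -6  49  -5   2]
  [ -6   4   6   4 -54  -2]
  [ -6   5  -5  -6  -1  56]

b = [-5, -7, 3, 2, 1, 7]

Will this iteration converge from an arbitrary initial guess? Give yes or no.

Split A = D + L + U, D = diag(59, -56, 51, 49, -54, 56).
Jacobi: T = -D⁻¹(L+U), T[1,3] = -(6)/(-56) = +0.1071; T[1,1] = 0.
  T[0,:] = [+0.0000 +0.0847 -0.1017 +0.0678 -0.0678 -0.0847]
  T[1,:] = [-0.1071 +0.0000 +0.0714 +0.1071 +0.0179 -0.1071]
  T[2,:] = [-0.0588 +0.1176 +0.0000 +0.0784 +0.0980 -0.0588]
  T[3,:] = [+0.0204 +0.1224 +0.1224 +0.0000 +0.1020 -0.0408]
  T[4,:] = [-0.1111 +0.0741 +0.1111 +0.0741 +0.0000 -0.0370]
  T[5,:] = [+0.1071 -0.0893 +0.0893 +0.1071 +0.0179 +0.0000]
eigenvalue magnitudes: 0.2585, 0.1633, 0.1365, 0.1365, 0.1150, 0.1001.
ρ = 0.2585; 0.2585 < 1: convergent.

yes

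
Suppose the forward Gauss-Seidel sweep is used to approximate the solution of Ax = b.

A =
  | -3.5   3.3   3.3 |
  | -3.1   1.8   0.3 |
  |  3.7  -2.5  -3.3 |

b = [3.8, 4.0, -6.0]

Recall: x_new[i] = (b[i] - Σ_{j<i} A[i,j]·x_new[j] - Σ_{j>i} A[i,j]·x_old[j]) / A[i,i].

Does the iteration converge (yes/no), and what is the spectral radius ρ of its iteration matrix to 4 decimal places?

no, ρ = 1.4561

Diagonal D = diag(-3.5, 1.8, -3.3); L, U strict lower/upper.
Gauss-Seidel: T = -(D+L)⁻¹U, row 0 first, T[0,2] = -(3.3)/(-3.5) = +0.9429; later rows by forward substitution.
  T[0,:] = [+0.0000, +0.9429, +0.9429]
  T[1,:] = [+0.0000, +1.6238, +1.4571]
  T[2,:] = [+0.0000, -0.1730, -0.0468]
|eigenvalues of T|: 1.4561, 0.1210, 0.0000.
ρ = 1.4561; 1.4561 > 1: divergent.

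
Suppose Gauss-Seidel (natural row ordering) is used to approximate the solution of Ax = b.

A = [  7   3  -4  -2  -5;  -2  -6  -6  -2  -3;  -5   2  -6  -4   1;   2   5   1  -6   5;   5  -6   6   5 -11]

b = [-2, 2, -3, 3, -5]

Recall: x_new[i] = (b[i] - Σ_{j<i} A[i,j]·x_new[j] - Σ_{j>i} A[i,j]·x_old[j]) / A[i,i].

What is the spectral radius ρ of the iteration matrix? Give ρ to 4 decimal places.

Let D = diag(7, -6, -6, -6, -11); L, U the strict triangles.
T_GS = -(D+L)⁻¹U: row 0 first, T[0,3] = -(-2)/(7) = +0.2857; later rows by forward substitution.
  T[0,:] = [+0.0000, -0.4286, +0.5714, +0.2857, +0.7143]
  T[1,:] = [+0.0000, +0.1429, -1.1905, -0.4286, -0.7381]
  T[2,:] = [+0.0000, +0.4048, -0.8730, -1.0476, -0.6746]
  T[3,:] = [+0.0000, +0.0437, -0.9471, -0.4365, +0.3439]
  T[4,:] = [+0.0000, -0.0321, +0.0024, -0.4062, +0.5156]
|roots of det(T-λI)|: 1.4410, 0.7060, 0.7060, 0.1507, 0.0000.
spectral radius ρ = 1.4410; 1.4410 > 1: divergent.

1.4410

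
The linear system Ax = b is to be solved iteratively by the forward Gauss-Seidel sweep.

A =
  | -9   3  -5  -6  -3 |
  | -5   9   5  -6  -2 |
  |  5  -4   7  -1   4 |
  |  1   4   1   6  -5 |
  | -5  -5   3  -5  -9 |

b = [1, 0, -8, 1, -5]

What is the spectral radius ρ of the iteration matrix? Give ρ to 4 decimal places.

1.2335

Diagonal D = diag(-9, 9, 7, 6, -9); L, U strict lower/upper.
T_GS = -(D+L)⁻¹U: row 0 first, T[0,3] = -(-6)/(-9) = -0.6667; later rows by forward substitution.
  T[0,:] = [+0.0000  +0.3333  -0.5556  -0.6667  -0.3333]
  T[1,:] = [+0.0000  +0.1852  -0.8642  +0.2963  +0.0370]
  T[2,:] = [+0.0000  -0.1323  -0.0970  +0.7884  -0.3122]
  T[3,:] = [+0.0000  -0.1570  +0.6849  -0.2178  +0.9162]
  T[4,:] = [+0.0000  -0.2450  +0.3759  +0.5896  -0.4485]
eigenvalue magnitudes: 1.2335, 0.8851, 0.1594, 0.0704, 0.0000.
spectral radius ρ = 1.2335; 1.2335 > 1 ⇒ diverges.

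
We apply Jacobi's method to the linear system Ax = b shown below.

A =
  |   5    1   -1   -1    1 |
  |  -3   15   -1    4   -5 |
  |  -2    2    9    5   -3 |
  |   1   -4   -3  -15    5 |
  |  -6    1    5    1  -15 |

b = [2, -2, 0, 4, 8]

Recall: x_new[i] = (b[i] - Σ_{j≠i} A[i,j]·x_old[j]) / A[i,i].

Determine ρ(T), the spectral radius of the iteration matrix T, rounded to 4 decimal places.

Write A = D+L+U with D = diag(5, 15, 9, -15, -15).
Jacobi: T = -D⁻¹(L+U), T[3,0] = -(1)/(-15) = +0.0667; T[3,3] = 0.
  T[0,:] = [+0.0000 -0.2000 +0.2000 +0.2000 -0.2000]
  T[1,:] = [+0.2000 +0.0000 +0.0667 -0.2667 +0.3333]
  T[2,:] = [+0.2222 -0.2222 +0.0000 -0.5556 +0.3333]
  T[3,:] = [+0.0667 -0.2667 -0.2000 +0.0000 +0.3333]
  T[4,:] = [-0.4000 +0.0667 +0.3333 +0.0667 +0.0000]
|roots of det(T-λI)|: 0.8468, 0.4002, 0.4002, 0.2657, 0.2657.
ρ = 0.8468; 0.8468 < 1: convergent.

0.8468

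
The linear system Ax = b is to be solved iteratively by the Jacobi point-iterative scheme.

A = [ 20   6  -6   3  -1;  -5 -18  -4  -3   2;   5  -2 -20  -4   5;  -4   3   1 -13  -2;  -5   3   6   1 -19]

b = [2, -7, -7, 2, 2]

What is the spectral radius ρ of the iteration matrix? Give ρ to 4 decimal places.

Split A = D + L + U, D = diag(20, -18, -20, -13, -19).
T_J = -D⁻¹(L+U): T[4,1] = -(3)/(-19) = +0.1579; T[4,4] = 0.
  T[0,:] = [+0.0000, -0.3000, +0.3000, -0.1500, +0.0500]
  T[1,:] = [-0.2778, +0.0000, -0.2222, -0.1667, +0.1111]
  T[2,:] = [+0.2500, -0.1000, +0.0000, -0.2000, +0.2500]
  T[3,:] = [-0.3077, +0.2308, +0.0769, +0.0000, -0.1538]
  T[4,:] = [-0.2632, +0.1579, +0.3158, +0.0526, +0.0000]
eigenvalue magnitudes: 0.5143, 0.4068, 0.2455, 0.2435, 0.2435.
ρ(T) = max|λ| = 0.5143; 0.5143 < 1: convergent.

0.5143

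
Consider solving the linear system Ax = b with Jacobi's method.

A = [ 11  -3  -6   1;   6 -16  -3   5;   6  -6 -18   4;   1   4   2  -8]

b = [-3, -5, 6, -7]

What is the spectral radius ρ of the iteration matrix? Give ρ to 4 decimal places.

0.8336

Write A = D+L+U with D = diag(11, -16, -18, -8).
T_J = -D⁻¹(L+U): T[0,3] = -(1)/(11) = -0.0909; T[0,0] = 0.
  T[0,:] = [+0.0000 +0.2727 +0.5455 -0.0909]
  T[1,:] = [+0.3750 +0.0000 -0.1875 +0.3125]
  T[2,:] = [+0.3333 -0.3333 +0.0000 +0.2222]
  T[3,:] = [+0.1250 +0.5000 +0.2500 +0.0000]
|eigenvalues of T|: 0.8336, 0.5226, 0.3526, 0.0416.
ρ = 0.8336; 0.8336 < 1, so it converges for any x₀.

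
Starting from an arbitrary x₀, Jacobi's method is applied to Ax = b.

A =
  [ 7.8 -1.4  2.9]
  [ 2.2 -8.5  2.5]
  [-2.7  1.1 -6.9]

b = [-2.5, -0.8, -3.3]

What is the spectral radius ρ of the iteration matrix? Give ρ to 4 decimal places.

0.5515

Diagonal D = diag(7.8, -8.5, -6.9); L, U strict lower/upper.
Jacobi T = -D⁻¹(L+U): T[2,1] = -(1.1)/(-6.9) = +0.1594; T[2,2] = 0.
  T[0,:] = [+0.0000 +0.1795 -0.3718]
  T[1,:] = [+0.2588 +0.0000 +0.2941]
  T[2,:] = [-0.3913 +0.1594 +0.0000]
moduli |λ_i(T)| = 0.5515, 0.3794, 0.1721.
ρ(T) = max|λ| = 0.5515; 0.5515 < 1 ⇒ converges.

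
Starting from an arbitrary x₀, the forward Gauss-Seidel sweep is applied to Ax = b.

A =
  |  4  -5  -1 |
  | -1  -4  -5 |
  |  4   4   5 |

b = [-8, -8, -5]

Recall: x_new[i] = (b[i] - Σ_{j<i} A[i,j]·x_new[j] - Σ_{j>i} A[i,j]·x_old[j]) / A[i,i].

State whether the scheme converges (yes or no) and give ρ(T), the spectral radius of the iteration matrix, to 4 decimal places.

Let D = diag(4, -4, 5); L, U the strict triangles.
GS T = -(D+L)⁻¹U: row 0 first, T[0,1] = -(-5)/(4) = +1.2500; later rows by forward substitution.
  T[0,:] = [+0.0000 +1.2500 +0.2500]
  T[1,:] = [+0.0000 -0.3125 -1.3125]
  T[2,:] = [+0.0000 -0.7500 +0.8500]
eigenvalue magnitudes: 1.4186, 0.8811, 0.0000.
spectral radius ρ = 1.4186; 1.4186 > 1: divergent.

no, ρ = 1.4186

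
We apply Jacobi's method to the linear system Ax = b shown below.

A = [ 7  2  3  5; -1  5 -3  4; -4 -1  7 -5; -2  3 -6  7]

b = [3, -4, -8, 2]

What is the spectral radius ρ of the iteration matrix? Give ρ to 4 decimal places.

Split A = D + L + U, D = diag(7, 5, 7, 7).
Jacobi T = -D⁻¹(L+U): T[2,0] = -(-4)/(7) = +0.5714; T[2,2] = 0.
  T[0,:] = [+0.0000  -0.2857  -0.4286  -0.7143]
  T[1,:] = [+0.2000  +0.0000  +0.6000  -0.8000]
  T[2,:] = [+0.5714  +0.1429  +0.0000  +0.7143]
  T[3,:] = [+0.2857  -0.4286  +0.8571  +0.0000]
|eigenvalues of T|: 1.1747, 0.7074, 0.7074, 0.5803.
ρ = 1.1747; 1.1747 > 1, so it fails to converge.

1.1747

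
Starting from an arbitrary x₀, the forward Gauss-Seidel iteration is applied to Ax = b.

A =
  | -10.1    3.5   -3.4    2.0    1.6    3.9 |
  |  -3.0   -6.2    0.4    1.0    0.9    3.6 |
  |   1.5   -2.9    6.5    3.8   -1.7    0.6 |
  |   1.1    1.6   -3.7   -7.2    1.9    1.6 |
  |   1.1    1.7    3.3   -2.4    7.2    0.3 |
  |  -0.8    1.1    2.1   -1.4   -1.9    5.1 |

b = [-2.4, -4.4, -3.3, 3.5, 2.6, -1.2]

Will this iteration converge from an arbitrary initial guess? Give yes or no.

yes

Split A = D + L + U, D = diag(-10.1, -6.2, 6.5, -7.2, 7.2, 5.1).
T_GS = -(D+L)⁻¹U: row 0 first, T[0,4] = -(1.6)/(-10.1) = +0.1584; later rows by forward substitution.
  T[0,:] = [+0.0000 +0.3465 -0.3366 +0.1980 +0.1584 +0.3861]
  T[1,:] = [+0.0000 -0.1677 +0.2274 +0.0655 +0.0685 +0.3938]
  T[2,:] = [+0.0000 -0.1548 +0.1791 -0.6011 +0.2555 -0.0057]
  T[3,:] = [+0.0000 +0.0952 -0.0930 +0.3537 +0.1720 +0.3717]
  T[4,:] = [+0.0000 +0.0893 -0.1154 +0.3477 -0.1002 -0.0671]
  T[5,:] = [+0.0000 +0.2137 -0.2441 +0.4911 -0.0853 +0.0550]
|roots of det(T-λI)|: 0.8530, 0.3230, 0.3230, 0.0546, 0.0046, 0.0000.
ρ = 0.8530; 0.8530 < 1 ⇒ converges.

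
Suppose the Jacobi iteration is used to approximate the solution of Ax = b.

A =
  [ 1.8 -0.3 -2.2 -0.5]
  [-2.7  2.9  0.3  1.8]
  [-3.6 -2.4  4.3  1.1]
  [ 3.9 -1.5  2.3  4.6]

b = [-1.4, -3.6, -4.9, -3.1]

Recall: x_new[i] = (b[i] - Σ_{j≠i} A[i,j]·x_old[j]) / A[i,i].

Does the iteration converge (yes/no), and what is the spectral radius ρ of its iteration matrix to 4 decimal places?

no, ρ = 1.3605

Let D = diag(1.8, 2.9, 4.3, 4.6); L, U the strict triangles.
T_J = -D⁻¹(L+U): T[3,0] = -(3.9)/(4.6) = -0.8478; T[3,3] = 0.
  T[0,:] = [+0.0000 +0.1667 +1.2222 +0.2778]
  T[1,:] = [+0.9310 +0.0000 -0.1034 -0.6207]
  T[2,:] = [+0.8372 +0.5581 +0.0000 -0.2558]
  T[3,:] = [-0.8478 +0.3261 -0.5000 +0.0000]
|λ(T)| sorted: 1.3605, 0.7887, 0.7887, 0.4694.
spectral radius ρ = 1.3605; 1.3605 > 1: divergent.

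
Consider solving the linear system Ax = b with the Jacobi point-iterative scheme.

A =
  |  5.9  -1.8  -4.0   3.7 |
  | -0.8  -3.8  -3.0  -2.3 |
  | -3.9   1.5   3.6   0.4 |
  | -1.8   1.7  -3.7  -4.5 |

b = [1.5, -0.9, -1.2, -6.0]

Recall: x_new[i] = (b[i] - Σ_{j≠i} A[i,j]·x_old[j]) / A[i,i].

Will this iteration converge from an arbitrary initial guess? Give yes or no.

no

Diagonal D = diag(5.9, -3.8, 3.6, -4.5); L, U strict lower/upper.
Jacobi: T = -D⁻¹(L+U), T[3,0] = -(-1.8)/(-4.5) = -0.4000; T[3,3] = 0.
  T[0,:] = [+0.0000, +0.3051, +0.6780, -0.6271]
  T[1,:] = [-0.2105, +0.0000, -0.7895, -0.6053]
  T[2,:] = [+1.0833, -0.4167, +0.0000, -0.1111]
  T[3,:] = [-0.4000, +0.3778, -0.8222, +0.0000]
moduli |λ_i(T)| = 1.2801, 1.0814, 0.5577, 0.5577.
ρ = 1.2801; 1.2801 > 1, so it fails to converge.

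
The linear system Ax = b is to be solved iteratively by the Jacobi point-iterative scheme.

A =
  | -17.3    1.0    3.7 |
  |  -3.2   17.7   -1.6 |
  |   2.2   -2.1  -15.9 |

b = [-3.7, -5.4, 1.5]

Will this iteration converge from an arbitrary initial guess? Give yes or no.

yes

Let D = diag(-17.3, 17.7, -15.9); L, U the strict triangles.
T_J = -D⁻¹(L+U): T[0,2] = -(3.7)/(-17.3) = +0.2139; T[0,0] = 0.
  T[0,:] = [+0.0000  +0.0578  +0.2139]
  T[1,:] = [+0.1808  +0.0000  +0.0904]
  T[2,:] = [+0.1384  -0.1321  +0.0000]
|roots of det(T-λI)|: 0.2193, 0.1414, 0.1414.
ρ = 0.2193; 0.2193 < 1 ⇒ converges.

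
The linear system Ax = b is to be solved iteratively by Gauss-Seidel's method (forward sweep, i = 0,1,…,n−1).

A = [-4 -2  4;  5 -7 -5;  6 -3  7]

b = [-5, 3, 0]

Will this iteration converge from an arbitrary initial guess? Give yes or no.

yes

Split A = D + L + U, D = diag(-4, -7, 7).
GS T = -(D+L)⁻¹U: row 0 first, T[0,1] = -(-2)/(-4) = -0.5000; later rows by forward substitution.
  T[0,:] = [+0.0000 -0.5000 +1.0000]
  T[1,:] = [+0.0000 -0.3571 +0.0000]
  T[2,:] = [+0.0000 +0.2755 -0.8571]
eigenvalue magnitudes: 0.8571, 0.3571, 0.0000.
ρ(T) = max|λ| = 0.8571; 0.8571 < 1 ⇒ converges.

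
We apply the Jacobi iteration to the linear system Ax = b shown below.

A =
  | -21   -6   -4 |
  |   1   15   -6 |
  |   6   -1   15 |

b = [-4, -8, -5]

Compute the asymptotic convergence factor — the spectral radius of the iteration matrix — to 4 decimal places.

Diagonal D = diag(-21, 15, 15); L, U strict lower/upper.
Jacobi T = -D⁻¹(L+U): T[0,2] = -(-4)/(-21) = -0.1905; T[0,0] = 0.
  T[0,:] = [+0.0000 -0.2857 -0.1905]
  T[1,:] = [-0.0667 +0.0000 +0.4000]
  T[2,:] = [-0.4000 +0.0667 +0.0000]
|eigenvalues of T|: 0.4701, 0.3147, 0.3147.
ρ = 0.4701; 0.4701 < 1 ⇒ converges.

0.4701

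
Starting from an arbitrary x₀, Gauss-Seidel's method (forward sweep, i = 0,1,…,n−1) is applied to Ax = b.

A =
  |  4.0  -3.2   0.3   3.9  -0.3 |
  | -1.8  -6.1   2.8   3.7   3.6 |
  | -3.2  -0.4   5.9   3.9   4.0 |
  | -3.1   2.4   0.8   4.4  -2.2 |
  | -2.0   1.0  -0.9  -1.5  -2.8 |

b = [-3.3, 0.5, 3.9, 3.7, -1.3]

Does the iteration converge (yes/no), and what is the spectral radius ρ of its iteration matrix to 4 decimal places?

Diagonal D = diag(4, -6.1, 5.9, 4.4, -2.8); L, U strict lower/upper.
T_GS = -(D+L)⁻¹U: row 0 first, T[0,2] = -(0.3)/(4) = -0.0750; later rows by forward substitution.
  T[0,:] = [+0.0000, +0.8000, -0.0750, -0.9750, +0.0750]
  T[1,:] = [+0.0000, -0.2361, +0.4811, +0.8943, +0.5680]
  T[2,:] = [+0.0000, +0.4179, -0.0081, -1.1292, -0.5988]
  T[3,:] = [+0.0000, +0.6164, -0.3138, -0.9694, +0.3519]
  T[4,:] = [+0.0000, -1.1203, +0.3961, +1.8981, +0.1533]
|eigenvalues of T|: 1.6415, 0.5607, 0.3069, 0.3069, 0.0000.
spectral radius ρ = 1.6415; 1.6415 > 1, so it fails to converge.

no, ρ = 1.6415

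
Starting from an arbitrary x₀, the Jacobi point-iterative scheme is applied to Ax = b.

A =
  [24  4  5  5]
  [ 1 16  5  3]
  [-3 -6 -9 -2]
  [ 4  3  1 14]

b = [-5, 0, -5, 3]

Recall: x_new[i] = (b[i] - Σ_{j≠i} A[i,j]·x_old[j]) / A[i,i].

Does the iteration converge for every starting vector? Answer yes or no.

yes

Diagonal D = diag(24, 16, -9, 14); L, U strict lower/upper.
Jacobi: T = -D⁻¹(L+U), T[0,1] = -(4)/(24) = -0.1667; T[0,0] = 0.
  T[0,:] = [+0.0000, -0.1667, -0.2083, -0.2083]
  T[1,:] = [-0.0625, +0.0000, -0.3125, -0.1875]
  T[2,:] = [-0.3333, -0.6667, +0.0000, -0.2222]
  T[3,:] = [-0.2857, -0.2143, -0.0714, +0.0000]
|roots of det(T-λI)|: 0.7200, 0.5033, 0.1868, 0.0299.
ρ = 0.7200; 0.7200 < 1, so it converges for any x₀.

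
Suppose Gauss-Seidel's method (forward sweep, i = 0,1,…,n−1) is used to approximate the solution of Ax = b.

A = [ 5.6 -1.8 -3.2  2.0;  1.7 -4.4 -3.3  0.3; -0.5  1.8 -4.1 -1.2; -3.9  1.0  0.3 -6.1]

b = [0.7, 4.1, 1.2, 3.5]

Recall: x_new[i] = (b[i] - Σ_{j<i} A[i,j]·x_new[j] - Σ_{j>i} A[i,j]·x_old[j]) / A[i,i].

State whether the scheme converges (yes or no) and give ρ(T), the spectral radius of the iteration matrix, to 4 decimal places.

Split A = D + L + U, D = diag(5.6, -4.4, -4.1, -6.1).
T_GS = -(D+L)⁻¹U: row 0 first, T[0,3] = -(2)/(5.6) = -0.3571; later rows by forward substitution.
  T[0,:] = [+0.0000 +0.3214 +0.5714 -0.3571]
  T[1,:] = [+0.0000 +0.1242 -0.5292 -0.0698]
  T[2,:] = [+0.0000 +0.0153 -0.3020 -0.2798]
  T[3,:] = [+0.0000 -0.1844 -0.4670 +0.2031]
moduli |λ_i(T)| = 0.5299, 0.2918, 0.2918, 0.0000.
ρ(T) = max|λ| = 0.5299; 0.5299 < 1, so it converges for any x₀.

yes, ρ = 0.5299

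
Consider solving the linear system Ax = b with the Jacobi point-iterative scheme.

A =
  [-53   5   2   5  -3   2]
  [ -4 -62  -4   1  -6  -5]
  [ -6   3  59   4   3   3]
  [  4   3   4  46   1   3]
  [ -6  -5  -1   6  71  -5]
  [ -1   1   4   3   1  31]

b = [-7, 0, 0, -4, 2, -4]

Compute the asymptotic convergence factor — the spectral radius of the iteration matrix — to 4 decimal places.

0.2025

Split A = D + L + U, D = diag(-53, -62, 59, 46, 71, 31).
Jacobi: T = -D⁻¹(L+U), T[5,3] = -(3)/(31) = -0.0968; T[5,5] = 0.
  T[0,:] = [+0.0000  +0.0943  +0.0377  +0.0943  -0.0566  +0.0377]
  T[1,:] = [-0.0645  +0.0000  -0.0645  +0.0161  -0.0968  -0.0806]
  T[2,:] = [+0.1017  -0.0508  +0.0000  -0.0678  -0.0508  -0.0508]
  T[3,:] = [-0.0870  -0.0652  -0.0870  +0.0000  -0.0217  -0.0652]
  T[4,:] = [+0.0845  +0.0704  +0.0141  -0.0845  +0.0000  +0.0704]
  T[5,:] = [+0.0323  -0.0323  -0.1290  -0.0968  -0.0323  +0.0000]
|roots of det(T-λI)|: 0.2025, 0.1662, 0.1662, 0.0735, 0.0363, 0.0104.
ρ(T) = max|λ| = 0.2025; 0.2025 < 1, so it converges for any x₀.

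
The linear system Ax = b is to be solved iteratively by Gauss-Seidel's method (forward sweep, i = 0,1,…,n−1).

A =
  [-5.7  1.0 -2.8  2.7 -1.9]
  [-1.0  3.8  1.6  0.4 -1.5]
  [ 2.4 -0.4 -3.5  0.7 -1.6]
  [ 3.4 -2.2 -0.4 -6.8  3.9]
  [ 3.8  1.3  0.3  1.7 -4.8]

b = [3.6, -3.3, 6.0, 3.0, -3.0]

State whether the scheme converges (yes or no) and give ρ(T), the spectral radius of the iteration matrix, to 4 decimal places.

yes, ρ = 0.9040

Let D = diag(-5.7, 3.8, -3.5, -6.8, -4.8); L, U the strict triangles.
Gauss-Seidel: T = -(D+L)⁻¹U, row 0 first, T[0,3] = -(2.7)/(-5.7) = +0.4737; later rows by forward substitution.
  T[0,:] = [+0.0000, +0.1754, -0.4912, +0.4737, -0.3333]
  T[1,:] = [+0.0000, +0.0462, -0.5503, +0.0194, +0.3070]
  T[2,:] = [+0.0000, +0.1150, -0.2739, +0.5226, -0.7208]
  T[3,:] = [+0.0000, +0.0660, -0.0515, +0.1998, +0.3499]
  T[4,:] = [+0.0000, +0.1820, -0.5733, +0.4837, -0.1019]
|λ(T)| sorted: 0.9040, 0.5925, 0.2349, 0.0533, 0.0000.
ρ(T) = max|λ| = 0.9040; 0.9040 < 1 ⇒ converges.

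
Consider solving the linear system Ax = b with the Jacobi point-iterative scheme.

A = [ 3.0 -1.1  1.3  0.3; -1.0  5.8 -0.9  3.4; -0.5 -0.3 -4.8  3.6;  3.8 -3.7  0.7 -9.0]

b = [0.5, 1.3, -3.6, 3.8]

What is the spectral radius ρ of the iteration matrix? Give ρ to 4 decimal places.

0.8383

Let D = diag(3, 5.8, -4.8, -9); L, U the strict triangles.
Jacobi: T = -D⁻¹(L+U), T[0,3] = -(0.3)/(3) = -0.1000; T[0,0] = 0.
  T[0,:] = [+0.0000, +0.3667, -0.4333, -0.1000]
  T[1,:] = [+0.1724, +0.0000, +0.1552, -0.5862]
  T[2,:] = [-0.1042, -0.0625, +0.0000, +0.7500]
  T[3,:] = [+0.4222, -0.4111, +0.0778, +0.0000]
|λ(T)| sorted: 0.8383, 0.5306, 0.5306, 0.0870.
ρ(T) = max|λ| = 0.8383; 0.8383 < 1, so it converges for any x₀.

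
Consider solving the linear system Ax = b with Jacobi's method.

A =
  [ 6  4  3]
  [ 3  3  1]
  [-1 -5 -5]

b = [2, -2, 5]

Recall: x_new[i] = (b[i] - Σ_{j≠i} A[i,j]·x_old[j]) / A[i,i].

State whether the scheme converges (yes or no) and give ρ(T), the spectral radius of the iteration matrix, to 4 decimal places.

A = D + L + U where D = diag(6, 3, -5).
Jacobi T = -D⁻¹(L+U): T[0,2] = -(3)/(6) = -0.5000; T[0,0] = 0.
  T[0,:] = [+0.0000  -0.6667  -0.5000]
  T[1,:] = [-1.0000  +0.0000  -0.3333]
  T[2,:] = [-0.2000  -1.0000  +0.0000]
|roots of det(T-λI)|: 1.2405, 0.6625, 0.6625.
ρ(T) = max|λ| = 1.2405; 1.2405 > 1: divergent.

no, ρ = 1.2405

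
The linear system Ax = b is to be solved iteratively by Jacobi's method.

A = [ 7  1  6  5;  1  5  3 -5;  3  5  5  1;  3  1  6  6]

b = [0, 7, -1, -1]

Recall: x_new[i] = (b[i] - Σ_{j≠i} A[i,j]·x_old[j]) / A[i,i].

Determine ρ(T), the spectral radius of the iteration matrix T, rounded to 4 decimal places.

1.2114

A = D + L + U where D = diag(7, 5, 5, 6).
Jacobi T = -D⁻¹(L+U): T[0,1] = -(1)/(7) = -0.1429; T[0,0] = 0.
  T[0,:] = [+0.0000, -0.1429, -0.8571, -0.7143]
  T[1,:] = [-0.2000, +0.0000, -0.6000, +1.0000]
  T[2,:] = [-0.6000, -1.0000, +0.0000, -0.2000]
  T[3,:] = [-0.5000, -0.1667, -1.0000, +0.0000]
moduli |λ_i(T)| = 1.2114, 0.8722, 0.8722, 0.4868.
ρ = 1.2114; 1.2114 > 1, so it fails to converge.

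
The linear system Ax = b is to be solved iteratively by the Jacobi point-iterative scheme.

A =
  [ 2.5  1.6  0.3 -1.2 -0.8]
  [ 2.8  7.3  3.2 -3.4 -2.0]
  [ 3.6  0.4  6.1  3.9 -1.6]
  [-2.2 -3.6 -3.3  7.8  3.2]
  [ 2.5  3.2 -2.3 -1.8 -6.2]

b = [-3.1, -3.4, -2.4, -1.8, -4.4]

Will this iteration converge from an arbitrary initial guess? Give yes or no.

Split A = D + L + U, D = diag(2.5, 7.3, 6.1, 7.8, -6.2).
Jacobi: T = -D⁻¹(L+U), T[4,2] = -(-2.3)/(-6.2) = -0.3710; T[4,4] = 0.
  T[0,:] = [+0.0000, -0.6400, -0.1200, +0.4800, +0.3200]
  T[1,:] = [-0.3836, +0.0000, -0.4384, +0.4658, +0.2740]
  T[2,:] = [-0.5902, -0.0656, +0.0000, -0.6393, +0.2623]
  T[3,:] = [+0.2821, +0.4615, +0.4231, +0.0000, -0.4103]
  T[4,:] = [+0.4032, +0.5161, -0.3710, -0.2903, +0.0000]
|λ(T)| sorted: 1.2708, 0.6470, 0.6470, 0.5074, 0.1497.
ρ = 1.2708; 1.2708 > 1: divergent.

no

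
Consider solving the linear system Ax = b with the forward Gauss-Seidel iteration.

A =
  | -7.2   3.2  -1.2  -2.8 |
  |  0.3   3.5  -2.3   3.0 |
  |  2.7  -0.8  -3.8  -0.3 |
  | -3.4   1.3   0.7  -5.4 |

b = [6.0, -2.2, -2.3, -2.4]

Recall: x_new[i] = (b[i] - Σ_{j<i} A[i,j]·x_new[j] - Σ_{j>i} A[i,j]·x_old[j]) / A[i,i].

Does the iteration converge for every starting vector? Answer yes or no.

yes

A = D + L + U where D = diag(-7.2, 3.5, -3.8, -5.4).
Gauss-Seidel: T = -(D+L)⁻¹U, row 0 first, T[0,1] = -(3.2)/(-7.2) = +0.4444; later rows by forward substitution.
  T[0,:] = [+0.0000, +0.4444, -0.1667, -0.3889]
  T[1,:] = [+0.0000, -0.0381, +0.6714, -0.8238]
  T[2,:] = [+0.0000, +0.3238, -0.2598, -0.1818]
  T[3,:] = [+0.0000, -0.2470, +0.2329, +0.0230]
|eigenvalues of T|: 0.7499, 0.5127, 0.0378, 0.0000.
ρ(T) = max|λ| = 0.7499; 0.7499 < 1 ⇒ converges.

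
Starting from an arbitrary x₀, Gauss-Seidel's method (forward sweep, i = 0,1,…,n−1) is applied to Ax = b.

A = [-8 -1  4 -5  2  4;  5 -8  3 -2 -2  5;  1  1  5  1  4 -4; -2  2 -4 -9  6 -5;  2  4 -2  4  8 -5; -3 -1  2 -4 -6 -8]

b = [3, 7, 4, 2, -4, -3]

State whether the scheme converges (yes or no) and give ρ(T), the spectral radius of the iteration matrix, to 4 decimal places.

Let D = diag(-8, -8, 5, -9, 8, -8); L, U the strict triangles.
Gauss-Seidel: T = -(D+L)⁻¹U, row 0 first, T[0,3] = -(-5)/(-8) = -0.6250; later rows by forward substitution.
  T[0,:] = [+0.0000  -0.1250  +0.5000  -0.6250  +0.2500  +0.5000]
  T[1,:] = [+0.0000  -0.0781  +0.6875  -0.6406  -0.0938  +0.9375]
  T[2,:] = [+0.0000  +0.0406  -0.2375  +0.0531  -0.8313  +0.5125]
  T[3,:] = [+0.0000  -0.0076  +0.1472  -0.0271  +0.9597  -0.6861]
  T[4,:] = [+0.0000  +0.0843  -0.6017  +0.5034  -0.7033  +0.5024]
  T[5,:] = [+0.0000  +0.0074  +0.0449  -0.0363  -0.2422  -0.2103]
|roots of det(T-λI)|: 1.4357, 0.5480, 0.3583, 0.0774, 0.0671, 0.0000.
ρ(T) = max|λ| = 1.4357; 1.4357 > 1 ⇒ diverges.

no, ρ = 1.4357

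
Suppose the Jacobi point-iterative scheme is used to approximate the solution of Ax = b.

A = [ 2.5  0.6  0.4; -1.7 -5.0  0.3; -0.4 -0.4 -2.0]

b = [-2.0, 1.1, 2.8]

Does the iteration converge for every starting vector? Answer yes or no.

yes

Let D = diag(2.5, -5, -2); L, U the strict triangles.
T_J = -D⁻¹(L+U): T[2,1] = -(-0.4)/(-2) = -0.2000; T[2,2] = 0.
  T[0,:] = [+0.0000  -0.2400  -0.1600]
  T[1,:] = [-0.3400  +0.0000  +0.0600]
  T[2,:] = [-0.2000  -0.2000  +0.0000]
eigenvalue magnitudes: 0.3526, 0.2678, 0.0847.
ρ = 0.3526; 0.3526 < 1 ⇒ converges.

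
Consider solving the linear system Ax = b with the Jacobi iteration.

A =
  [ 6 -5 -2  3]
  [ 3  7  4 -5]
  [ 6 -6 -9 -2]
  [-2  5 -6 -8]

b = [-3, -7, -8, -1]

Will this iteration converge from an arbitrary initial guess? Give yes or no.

Split A = D + L + U, D = diag(6, 7, -9, -8).
T_J = -D⁻¹(L+U): T[1,3] = -(-5)/(7) = +0.7143; T[1,1] = 0.
  T[0,:] = [+0.0000 +0.8333 +0.3333 -0.5000]
  T[1,:] = [-0.4286 +0.0000 -0.5714 +0.7143]
  T[2,:] = [+0.6667 -0.6667 +0.0000 -0.2222]
  T[3,:] = [-0.2500 +0.6250 -0.7500 +0.0000]
moduli |λ_i(T)| = 1.1393, 0.7558, 0.7558, 0.1931.
ρ(T) = max|λ| = 1.1393; 1.1393 > 1, so it fails to converge.

no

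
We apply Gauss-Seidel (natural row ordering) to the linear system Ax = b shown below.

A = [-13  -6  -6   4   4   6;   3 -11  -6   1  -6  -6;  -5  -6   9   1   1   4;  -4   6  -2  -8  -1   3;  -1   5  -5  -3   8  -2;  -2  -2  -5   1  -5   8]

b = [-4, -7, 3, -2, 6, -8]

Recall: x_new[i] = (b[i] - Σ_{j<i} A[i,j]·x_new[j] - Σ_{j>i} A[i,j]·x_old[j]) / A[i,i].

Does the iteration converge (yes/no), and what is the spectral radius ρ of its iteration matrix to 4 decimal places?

Let D = diag(-13, -11, 9, -8, 8, 8); L, U the strict triangles.
Gauss-Seidel: T = -(D+L)⁻¹U, row 0 first, T[0,3] = -(4)/(-13) = +0.3077; later rows by forward substitution.
  T[0,:] = [+0.0000, -0.4615, -0.4615, +0.3077, +0.3077, +0.4615]
  T[1,:] = [+0.0000, -0.1259, -0.6713, +0.1748, -0.4615, -0.4196]
  T[2,:] = [+0.0000, -0.3403, -0.7040, +0.1764, -0.2479, -0.4678]
  T[3,:] = [+0.0000, +0.2214, -0.0967, -0.0668, -0.5630, -0.0535]
  T[4,:] = [+0.0000, -0.1087, -0.1144, +0.0144, -0.0391, +0.2575]
  T[5,:] = [+0.0000, -0.4552, -0.7826, +0.2482, -0.1475, -0.1142]
|λ(T)| sorted: 1.4044, 0.3965, 0.1898, 0.1320, 0.0157, 0.0000.
ρ(T) = max|λ| = 1.4044; 1.4044 > 1, so it fails to converge.

no, ρ = 1.4044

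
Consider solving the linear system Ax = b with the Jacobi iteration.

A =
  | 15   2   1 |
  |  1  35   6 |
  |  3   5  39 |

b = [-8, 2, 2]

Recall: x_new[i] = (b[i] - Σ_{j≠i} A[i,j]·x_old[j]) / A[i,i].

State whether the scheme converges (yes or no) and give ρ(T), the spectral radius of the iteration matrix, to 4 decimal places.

yes, ρ = 0.2021

Let D = diag(15, 35, 39); L, U the strict triangles.
T_J = -D⁻¹(L+U): T[0,2] = -(1)/(15) = -0.0667; T[0,0] = 0.
  T[0,:] = [+0.0000, -0.1333, -0.0667]
  T[1,:] = [-0.0286, +0.0000, -0.1714]
  T[2,:] = [-0.0769, -0.1282, +0.0000]
moduli |λ_i(T)| = 0.2021, 0.1182, 0.0838.
ρ(T) = max|λ| = 0.2021; 0.2021 < 1: convergent.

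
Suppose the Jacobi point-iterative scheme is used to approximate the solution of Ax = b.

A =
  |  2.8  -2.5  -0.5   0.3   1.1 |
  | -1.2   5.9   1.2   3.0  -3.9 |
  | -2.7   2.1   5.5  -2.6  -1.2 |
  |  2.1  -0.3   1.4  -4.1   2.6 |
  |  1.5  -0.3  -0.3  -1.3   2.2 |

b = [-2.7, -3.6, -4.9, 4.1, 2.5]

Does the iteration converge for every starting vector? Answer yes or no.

Write A = D+L+U with D = diag(2.8, 5.9, 5.5, -4.1, 2.2).
T_J = -D⁻¹(L+U): T[4,1] = -(-0.3)/(2.2) = +0.1364; T[4,4] = 0.
  T[0,:] = [+0.0000, +0.8929, +0.1786, -0.1071, -0.3929]
  T[1,:] = [+0.2034, +0.0000, -0.2034, -0.5085, +0.6610]
  T[2,:] = [+0.4909, -0.3818, +0.0000, +0.4727, +0.2182]
  T[3,:] = [+0.5122, -0.0732, +0.3415, +0.0000, +0.6341]
  T[4,:] = [-0.6818, +0.1364, +0.1364, +0.5909, +0.0000]
moduli |λ_i(T)| = 1.3378, 0.7783, 0.6654, 0.6654, 0.3683.
spectral radius ρ = 1.3378; 1.3378 > 1 ⇒ diverges.

no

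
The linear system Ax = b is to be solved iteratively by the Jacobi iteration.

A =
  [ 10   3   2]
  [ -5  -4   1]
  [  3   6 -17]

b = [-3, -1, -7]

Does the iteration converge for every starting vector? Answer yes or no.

A = D + L + U where D = diag(10, -4, -17).
Jacobi: T = -D⁻¹(L+U), T[0,2] = -(2)/(10) = -0.2000; T[0,0] = 0.
  T[0,:] = [+0.0000, -0.3000, -0.2000]
  T[1,:] = [-1.2500, +0.0000, +0.2500]
  T[2,:] = [+0.1765, +0.3529, +0.0000]
|λ(T)| sorted: 0.7286, 0.5369, 0.1917.
spectral radius ρ = 0.7286; 0.7286 < 1 ⇒ converges.

yes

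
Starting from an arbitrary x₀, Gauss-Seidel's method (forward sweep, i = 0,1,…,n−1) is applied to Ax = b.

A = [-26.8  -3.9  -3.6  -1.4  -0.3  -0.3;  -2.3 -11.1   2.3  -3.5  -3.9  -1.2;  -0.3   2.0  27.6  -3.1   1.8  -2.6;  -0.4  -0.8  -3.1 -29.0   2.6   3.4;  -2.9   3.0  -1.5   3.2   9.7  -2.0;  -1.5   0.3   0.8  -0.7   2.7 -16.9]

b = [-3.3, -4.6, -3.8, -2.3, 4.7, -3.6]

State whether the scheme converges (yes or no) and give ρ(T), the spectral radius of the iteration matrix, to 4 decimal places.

Write A = D+L+U with D = diag(-26.8, -11.1, 27.6, -29, 9.7, -16.9).
Gauss-Seidel: T = -(D+L)⁻¹U, row 0 first, T[0,4] = -(-0.3)/(-26.8) = -0.0112; later rows by forward substitution.
  T[0,:] = [+0.0000 -0.1455 -0.1343 -0.0522 -0.0112 -0.0112]
  T[1,:] = [+0.0000 +0.0302 +0.2350 -0.3045 -0.3490 -0.1058]
  T[2,:] = [+0.0000 -0.0038 -0.0185 +0.1338 -0.0400 +0.1017]
  T[3,:] = [+0.0000 +0.0016 -0.0027 -0.0052 +0.1037 +0.1094]
  T[4,:] = [+0.0000 -0.0539 -0.1148 +0.1010 +0.0642 +0.2152]
  T[5,:] = [+0.0000 +0.0046 -0.0030 +0.0219 -0.0011 +0.0338]
|roots of det(T-λI)|: 0.2209, 0.1136, 0.1136, 0.0672, 0.0290, 0.0000.
ρ(T) = max|λ| = 0.2209; 0.2209 < 1, so it converges for any x₀.

yes, ρ = 0.2209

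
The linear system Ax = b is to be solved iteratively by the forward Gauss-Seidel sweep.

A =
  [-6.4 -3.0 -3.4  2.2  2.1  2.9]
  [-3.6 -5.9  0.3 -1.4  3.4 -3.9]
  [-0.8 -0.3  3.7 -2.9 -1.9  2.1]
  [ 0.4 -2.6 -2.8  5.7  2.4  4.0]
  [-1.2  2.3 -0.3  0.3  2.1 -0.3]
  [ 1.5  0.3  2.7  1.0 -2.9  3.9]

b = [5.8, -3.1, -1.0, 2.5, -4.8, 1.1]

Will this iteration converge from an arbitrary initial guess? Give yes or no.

no

A = D + L + U where D = diag(-6.4, -5.9, 3.7, 5.7, 2.1, 3.9).
T_GS = -(D+L)⁻¹U: row 0 first, T[0,5] = -(2.9)/(-6.4) = +0.4531; later rows by forward substitution.
  T[0,:] = [+0.0000  -0.4688  -0.5312  +0.3438  +0.3281  +0.4531]
  T[1,:] = [+0.0000  +0.2860  +0.3750  -0.4470  +0.3761  -0.9375]
  T[2,:] = [+0.0000  -0.0782  -0.0845  +0.8219  +0.6150  -0.5456]
  T[3,:] = [+0.0000  +0.1250  +0.1668  +0.1757  +0.0295  -1.4292]
  T[4,:] = [+0.0000  -0.6101  -0.7502  +0.7783  -0.1407  +1.5548]
  T[5,:] = [+0.0000  -0.2733  -0.3667  -0.1331  -0.6931  +1.7982]
|λ(T)| sorted: 1.6955, 0.9180, 0.9180, 0.0496, 0.0061, 0.0000.
spectral radius ρ = 1.6955; 1.6955 > 1: divergent.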